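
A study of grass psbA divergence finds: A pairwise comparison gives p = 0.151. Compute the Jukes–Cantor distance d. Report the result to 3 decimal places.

0.169

d = −(3/4) ln(1 − 4p/3) = −0.75 ln(1 − 0.201333) = −0.75 ln(0.798667)
  = −0.75 × (-0.224811) = 0.168608 substitutions/site.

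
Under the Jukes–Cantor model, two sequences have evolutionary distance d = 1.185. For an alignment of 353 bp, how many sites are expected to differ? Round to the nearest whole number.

Invert JC69: p = (3/4)(1 − e^(−4d/3)) = 0.75 × (1 − e^(-1.58)) = 0.75 × (1 − 0.205975) = 0.595519.
Expected differing sites = pL ≈ 0.595519 × 353 = 210.218207 ≈ 210.

210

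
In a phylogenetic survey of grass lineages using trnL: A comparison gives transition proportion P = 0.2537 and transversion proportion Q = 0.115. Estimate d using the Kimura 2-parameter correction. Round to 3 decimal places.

0.552

Under the Kimura two-parameter model, d = −½ ln(1 − 2P − Q) − ¼ ln(1 − 2Q).
1 − 2P − Q = 0.3776, giving −½ ln(0.3776) = 0.486960.
1 − 2Q = 0.77, giving −¼ ln(0.77) = 0.065341.
d = 0.486960 + 0.065341 = 0.552301.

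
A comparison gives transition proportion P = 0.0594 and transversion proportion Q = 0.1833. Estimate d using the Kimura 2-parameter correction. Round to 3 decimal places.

Under the Kimura two-parameter model, d = −½ ln(1 − 2P − Q) − ¼ ln(1 − 2Q).
1 − 2P − Q = 0.6979, giving −½ ln(0.6979) = 0.179840.
1 − 2Q = 0.6334, giving −¼ ln(0.6334) = 0.114163.
d = 0.179840 + 0.114163 = 0.294003.

0.294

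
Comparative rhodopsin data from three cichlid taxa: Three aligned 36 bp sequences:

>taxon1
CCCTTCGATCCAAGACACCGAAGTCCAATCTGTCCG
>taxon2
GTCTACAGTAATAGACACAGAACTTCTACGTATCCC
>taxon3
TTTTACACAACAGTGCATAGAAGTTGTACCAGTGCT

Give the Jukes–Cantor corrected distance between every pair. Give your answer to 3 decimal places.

d(taxon1,taxon2) = 0.673, d(taxon1,taxon3) = 1.012, d(taxon2,taxon3) = 0.745

taxon1–taxon2: 16/36 sites differ → p ≈ 0.444444, d = −0.75 ln(1 − 0.592592) = 0.673455 ≈ 0.673.
taxon1–taxon3: 20/36 sites differ → p ≈ 0.555556, d = −0.75 ln(1 − 0.740741) = 1.012446 ≈ 1.012.
taxon2–taxon3: 17/36 sites differ → p ≈ 0.472222, d = −0.75 ln(1 − 0.629629) = 0.744938 ≈ 0.745.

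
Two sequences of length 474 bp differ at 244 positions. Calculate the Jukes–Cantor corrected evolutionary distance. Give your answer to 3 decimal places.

0.870

p = 244/474 ≈ 0.514768.
d = −(3/4) ln(1 − 4p/3) = −0.75 ln(1 − 0.686357) = −0.75 ln(0.313643)
  = −0.75 × (-1.159500) = 0.869625 substitutions/site.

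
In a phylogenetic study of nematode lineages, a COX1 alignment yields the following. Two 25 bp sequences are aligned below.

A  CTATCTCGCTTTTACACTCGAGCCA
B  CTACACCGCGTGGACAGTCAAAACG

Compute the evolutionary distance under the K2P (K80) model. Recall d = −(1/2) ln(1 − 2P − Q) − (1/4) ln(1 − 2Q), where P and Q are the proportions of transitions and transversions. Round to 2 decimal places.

0.67

Of 25 sites, 5 differences are transitions and 6 are transversions, so P = 5/25 = 0.2 and Q = 6/25 = 0.24.
Under the Kimura two-parameter model, d = −½ ln(1 − 2P − Q) − ¼ ln(1 − 2Q).
1 − 2P − Q = 0.36, giving −½ ln(0.36) = 0.510826.
1 − 2Q = 0.52, giving −¼ ln(0.52) = 0.163482.
d = 0.510826 + 0.163482 = 0.674308.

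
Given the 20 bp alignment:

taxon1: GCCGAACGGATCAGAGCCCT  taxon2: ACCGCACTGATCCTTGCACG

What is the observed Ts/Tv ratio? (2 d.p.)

0.14

Transitions are A↔G and C↔T; transversions are all other mismatches.
Transitions: 1. Transversions: 7.
R = 1/7 = 0.142857… ≈ 0.14 (to 2 d.p.).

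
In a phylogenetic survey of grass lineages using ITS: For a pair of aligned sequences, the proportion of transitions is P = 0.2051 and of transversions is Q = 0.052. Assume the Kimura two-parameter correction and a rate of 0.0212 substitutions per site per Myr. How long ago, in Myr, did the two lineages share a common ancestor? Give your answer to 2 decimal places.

Under the Kimura two-parameter model, d = −½ ln(1 − 2P − Q) − ¼ ln(1 − 2Q).
1 − 2P − Q = 0.5378, giving −½ ln(0.5378) = 0.310134.
1 − 2Q = 0.896, giving −¼ ln(0.896) = 0.027454.
d = 0.310134 + 0.027454 = 0.337588.
Under a molecular clock d = 2μt, so t = d/(2μ) = 0.337588 / (2 × 0.0212) = 7.96 Myr.

7.96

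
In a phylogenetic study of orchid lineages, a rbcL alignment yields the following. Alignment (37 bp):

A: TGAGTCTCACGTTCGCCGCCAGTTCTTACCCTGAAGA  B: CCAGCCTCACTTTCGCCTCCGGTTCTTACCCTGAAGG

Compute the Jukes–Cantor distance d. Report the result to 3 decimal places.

The sequences differ at 7 of 37 sites (1, 2, 5, 11, 18, 21, 37), so p = 7/37 ≈ 0.189189.
d = −(3/4) ln(1 − 4p/3) = −0.75 ln(1 − 0.252252) = −0.75 ln(0.747748)
  = −0.75 × (-0.290689) = 0.218017 substitutions/site.

0.218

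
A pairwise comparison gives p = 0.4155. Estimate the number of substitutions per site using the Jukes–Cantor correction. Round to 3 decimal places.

0.606

d = −(3/4) ln(1 − 4p/3) = −0.75 ln(1 − 0.554) = −0.75 ln(0.446)
  = −0.75 × (-0.807436) = 0.605577 substitutions/site.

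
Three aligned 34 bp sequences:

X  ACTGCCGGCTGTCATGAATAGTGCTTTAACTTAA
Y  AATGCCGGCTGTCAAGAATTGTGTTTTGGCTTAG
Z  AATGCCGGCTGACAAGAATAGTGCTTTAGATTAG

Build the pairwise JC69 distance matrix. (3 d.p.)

d(X,Y) = 0.241, d(X,Z) = 0.201, d(Y,Z) = 0.164

X–Y: 7/34 sites differ → p ≈ 0.205882, d = −0.75 ln(1 − 0.274509) = 0.240680 ≈ 0.241.
X–Z: 6/34 sites differ → p ≈ 0.176471, d = −0.75 ln(1 − 0.235295) = 0.201199 ≈ 0.201.
Y–Z: 5/34 sites differ → p ≈ 0.147059, d = −0.75 ln(1 − 0.196079) = 0.163691 ≈ 0.164.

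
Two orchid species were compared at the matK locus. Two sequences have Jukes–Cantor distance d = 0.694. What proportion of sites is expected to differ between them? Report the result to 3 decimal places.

0.453

p = (3/4)(1 − e^(−4d/3)) = 0.75 × (1 − e^(-0.925333)) = 0.75 × (1 − 0.396399) = 0.452701.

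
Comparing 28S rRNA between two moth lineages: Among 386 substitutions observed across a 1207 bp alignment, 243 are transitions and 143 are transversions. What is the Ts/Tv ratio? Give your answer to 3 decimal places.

R = 243/143 = 1.699300… ≈ 1.699 (to 3 d.p.).

1.699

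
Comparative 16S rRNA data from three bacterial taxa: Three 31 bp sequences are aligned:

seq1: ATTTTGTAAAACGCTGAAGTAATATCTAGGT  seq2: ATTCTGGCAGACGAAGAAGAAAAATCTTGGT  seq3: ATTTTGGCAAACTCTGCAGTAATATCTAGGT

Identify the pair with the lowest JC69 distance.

seq1–seq2: 9/31 differ, p = 0.290, d = 0.367.
seq1–seq3: 4/31 differ, p = 0.129, d = 0.142.
seq2–seq3: 9/31 differ, p = 0.290, d = 0.367.
The smallest distance is between seq1 and seq3.

seq1 and seq3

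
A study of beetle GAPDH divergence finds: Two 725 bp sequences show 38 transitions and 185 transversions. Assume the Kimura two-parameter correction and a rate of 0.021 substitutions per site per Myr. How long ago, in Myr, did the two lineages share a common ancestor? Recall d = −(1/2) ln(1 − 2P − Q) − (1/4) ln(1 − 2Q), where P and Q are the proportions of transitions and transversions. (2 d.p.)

P = 38/725 ≈ 0.052414 and Q = 185/725 ≈ 0.255172.
Under the Kimura two-parameter model, d = −½ ln(1 − 2P − Q) − ¼ ln(1 − 2Q).
1 − 2P − Q = 0.64, giving −½ ln(0.64) = 0.223144.
1 − 2Q = 0.489656, giving −¼ ln(0.489656) = 0.178513.
d = 0.223144 + 0.178513 = 0.401657.
Under a molecular clock d = 2μt, so t = d/(2μ) = 0.401657 / (2 × 0.021) = 9.56 Myr.

9.56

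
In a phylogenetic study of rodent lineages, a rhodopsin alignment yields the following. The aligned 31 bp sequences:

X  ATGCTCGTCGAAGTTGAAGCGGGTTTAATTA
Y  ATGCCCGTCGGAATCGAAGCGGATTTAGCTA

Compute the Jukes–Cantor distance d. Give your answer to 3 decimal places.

The sequences differ at 7 of 31 sites (5, 11, 13, 15, 23, 28, 29), so p = 7/31 ≈ 0.225806.
d = −(3/4) ln(1 − 4p/3) = −0.75 ln(1 − 0.301075) = −0.75 ln(0.698925)
  = −0.75 × (-0.358212) = 0.268659 substitutions/site.

0.269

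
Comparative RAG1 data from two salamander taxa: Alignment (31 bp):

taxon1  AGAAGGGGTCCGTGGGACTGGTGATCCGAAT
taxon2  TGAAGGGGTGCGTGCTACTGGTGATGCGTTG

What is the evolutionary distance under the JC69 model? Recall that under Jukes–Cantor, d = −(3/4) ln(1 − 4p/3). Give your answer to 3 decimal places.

The sequences differ at 8 of 31 sites (1, 10, 15, 16, 26, 29, 30, 31), so p = 8/31 ≈ 0.258065.
d = −(3/4) ln(1 − 4p/3) = −0.75 ln(1 − 0.344087) = −0.75 ln(0.655913)
  = −0.75 × (-0.421727) = 0.316295 substitutions/site.

0.316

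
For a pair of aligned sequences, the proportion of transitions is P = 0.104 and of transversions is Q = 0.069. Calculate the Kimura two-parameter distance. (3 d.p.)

0.199

Under the Kimura two-parameter model, d = −½ ln(1 − 2P − Q) − ¼ ln(1 − 2Q).
1 − 2P − Q = 0.723, giving −½ ln(0.723) = 0.162173.
1 − 2Q = 0.862, giving −¼ ln(0.862) = 0.037125.
d = 0.162173 + 0.037125 = 0.199298.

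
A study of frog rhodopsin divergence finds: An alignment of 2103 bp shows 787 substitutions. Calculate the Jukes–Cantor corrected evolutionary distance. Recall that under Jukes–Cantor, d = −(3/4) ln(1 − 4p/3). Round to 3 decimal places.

0.518

p = 787/2103 ≈ 0.374227.
d = −(3/4) ln(1 − 4p/3) = −0.75 ln(1 − 0.498969) = −0.75 ln(0.501031)
  = −0.75 × (-0.691087) = 0.518315 substitutions/site.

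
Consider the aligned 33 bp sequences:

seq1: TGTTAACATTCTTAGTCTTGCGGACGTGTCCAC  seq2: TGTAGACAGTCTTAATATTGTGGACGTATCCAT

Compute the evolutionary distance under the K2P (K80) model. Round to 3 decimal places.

Of 33 sites, 5 differences are transitions and 3 are transversions, so P = 5/33 ≈ 0.151515 and Q = 3/33 ≈ 0.090909.
Under the Kimura two-parameter model, d = −½ ln(1 − 2P − Q) − ¼ ln(1 − 2Q).
1 − 2P − Q = 0.606061, giving −½ ln(0.606061) = 0.250387.
1 − 2Q = 0.818182, giving −¼ ln(0.818182) = 0.050168.
d = 0.250387 + 0.050168 = 0.300555.

0.301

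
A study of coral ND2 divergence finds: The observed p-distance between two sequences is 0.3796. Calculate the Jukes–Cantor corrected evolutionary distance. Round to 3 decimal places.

0.529

d = −(3/4) ln(1 − 4p/3) = −0.75 ln(1 − 0.506133) = −0.75 ln(0.493867)
  = −0.75 × (-0.705489) = 0.529117 substitutions/site.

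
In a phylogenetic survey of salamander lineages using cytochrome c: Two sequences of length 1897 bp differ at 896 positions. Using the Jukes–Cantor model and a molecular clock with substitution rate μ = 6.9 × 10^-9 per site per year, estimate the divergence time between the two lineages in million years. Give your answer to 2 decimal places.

p = 896/1897 ≈ 0.472325.
d = −(3/4) ln(1 − 4p/3) = −0.75 ln(1 − 0.629767) = −0.75 ln(0.370233)
  = −0.75 × (-0.993623) = 0.745217 substitutions/site.
Under a molecular clock d = 2μt, so t = d/(2μ) = 0.745217 / (2 × 6.9 × 10^-9) = 54.00 million years.

54.00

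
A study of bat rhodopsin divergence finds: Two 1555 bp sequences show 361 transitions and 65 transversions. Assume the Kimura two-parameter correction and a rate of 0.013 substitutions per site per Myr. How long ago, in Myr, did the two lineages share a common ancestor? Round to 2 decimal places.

P = 361/1555 ≈ 0.232154 and Q = 65/1555 ≈ 0.041801.
Under the Kimura two-parameter model, d = −½ ln(1 − 2P − Q) − ¼ ln(1 − 2Q).
1 − 2P − Q = 0.493891, giving −½ ln(0.493891) = 0.352720.
1 − 2Q = 0.916398, giving −¼ ln(0.916398) = 0.021826.
d = 0.352720 + 0.021826 = 0.374546.
Under a molecular clock d = 2μt, so t = d/(2μ) = 0.374546 / (2 × 0.013) = 14.41 Myr.

14.41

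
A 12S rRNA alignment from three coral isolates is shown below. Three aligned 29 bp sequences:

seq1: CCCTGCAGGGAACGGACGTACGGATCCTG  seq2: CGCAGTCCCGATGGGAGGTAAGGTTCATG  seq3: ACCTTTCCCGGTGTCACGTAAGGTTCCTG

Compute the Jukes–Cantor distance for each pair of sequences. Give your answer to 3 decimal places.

d(seq1,seq2) = 0.602, d(seq1,seq3) = 0.683, d(seq2,seq3) = 0.401

seq1–seq2: 12/29 sites differ → p ≈ 0.413793, d = −0.75 ln(1 − 0.551724) = 0.601760 ≈ 0.602.
seq1–seq3: 13/29 sites differ → p ≈ 0.448276, d = −0.75 ln(1 − 0.597701) = 0.682920 ≈ 0.683.
seq2–seq3: 9/29 sites differ → p ≈ 0.310345, d = −0.75 ln(1 − 0.413793) = 0.400562 ≈ 0.401.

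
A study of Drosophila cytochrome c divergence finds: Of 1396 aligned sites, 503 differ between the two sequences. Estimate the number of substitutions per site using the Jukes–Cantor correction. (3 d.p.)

0.491

p = 503/1396 ≈ 0.360315.
d = −(3/4) ln(1 − 4p/3) = −0.75 ln(1 − 0.48042) = −0.75 ln(0.51958)
  = −0.75 × (-0.654734) = 0.491051 substitutions/site.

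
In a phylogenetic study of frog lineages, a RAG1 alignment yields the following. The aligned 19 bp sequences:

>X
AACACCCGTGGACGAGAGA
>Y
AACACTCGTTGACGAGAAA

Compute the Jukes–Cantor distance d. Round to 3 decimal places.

0.177

The sequences differ at 3 of 19 sites (6, 10, 18), so p = 3/19 ≈ 0.157895.
d = −(3/4) ln(1 − 4p/3) = −0.75 ln(1 − 0.210527) = −0.75 ln(0.789473)
  = −0.75 × (-0.236390) = 0.177293 substitutions/site.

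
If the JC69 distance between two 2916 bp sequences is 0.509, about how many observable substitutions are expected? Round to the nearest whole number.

1078

Invert JC69: p = (3/4)(1 − e^(−4d/3)) = 0.75 × (1 − e^(-0.678667)) = 0.75 × (1 − 0.507293) = 0.369530.
Expected differing sites = pL ≈ 0.369530 × 2916 = 1077.54948 ≈ 1078.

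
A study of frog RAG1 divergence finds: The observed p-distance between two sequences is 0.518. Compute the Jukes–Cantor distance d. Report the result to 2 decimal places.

0.88

d = −(3/4) ln(1 − 4p/3) = −0.75 ln(1 − 0.690667) = −0.75 ln(0.309333)
  = −0.75 × (-1.173337) = 0.880003 substitutions/site.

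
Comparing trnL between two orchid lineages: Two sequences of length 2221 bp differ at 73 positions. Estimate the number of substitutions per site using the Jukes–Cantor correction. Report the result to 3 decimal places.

0.034

p = 73/2221 ≈ 0.032868.
d = −(3/4) ln(1 − 4p/3) = −0.75 ln(1 − 0.043824) = −0.75 ln(0.956176)
  = −0.75 × (-0.044813) = 0.033610 substitutions/site.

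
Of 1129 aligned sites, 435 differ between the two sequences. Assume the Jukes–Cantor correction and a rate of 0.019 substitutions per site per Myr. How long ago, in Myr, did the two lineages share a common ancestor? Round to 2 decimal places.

14.23

p = 435/1129 ≈ 0.385297.
d = −(3/4) ln(1 − 4p/3) = −0.75 ln(1 − 0.513729) = −0.75 ln(0.486271)
  = −0.75 × (-0.720989) = 0.540742 substitutions/site.
Under a molecular clock d = 2μt, so t = d/(2μ) = 0.540742 / (2 × 0.019) = 14.23 Myr.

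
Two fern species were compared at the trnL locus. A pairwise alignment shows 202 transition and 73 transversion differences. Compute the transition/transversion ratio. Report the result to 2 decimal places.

R = 202/73 = 2.767123… ≈ 2.77 (to 2 d.p.).

2.77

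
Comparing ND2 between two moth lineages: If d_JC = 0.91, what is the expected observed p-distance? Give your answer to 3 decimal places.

p = (3/4)(1 − e^(−4d/3)) = 0.75 × (1 − e^(-1.213333)) = 0.75 × (1 − 0.297205) = 0.527096.

0.527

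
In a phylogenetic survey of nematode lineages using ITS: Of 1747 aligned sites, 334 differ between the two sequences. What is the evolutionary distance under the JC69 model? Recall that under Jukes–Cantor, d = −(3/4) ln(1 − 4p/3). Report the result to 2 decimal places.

p = 334/1747 ≈ 0.191185.
d = −(3/4) ln(1 − 4p/3) = −0.75 ln(1 − 0.254913) = −0.75 ln(0.745087)
  = −0.75 × (-0.294254) = 0.220691 substitutions/site.

0.22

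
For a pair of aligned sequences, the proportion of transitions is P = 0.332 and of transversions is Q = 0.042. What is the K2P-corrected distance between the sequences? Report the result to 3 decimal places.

Under the Kimura two-parameter model, d = −½ ln(1 − 2P − Q) − ¼ ln(1 − 2Q).
1 − 2P − Q = 0.294, giving −½ ln(0.294) = 0.612088.
1 − 2Q = 0.916, giving −¼ ln(0.916) = 0.021935.
d = 0.612088 + 0.021935 = 0.634023.

0.634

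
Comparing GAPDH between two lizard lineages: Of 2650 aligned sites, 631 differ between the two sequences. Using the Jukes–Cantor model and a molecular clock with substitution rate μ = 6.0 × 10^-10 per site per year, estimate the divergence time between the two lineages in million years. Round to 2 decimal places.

p = 631/2650 ≈ 0.238113.
d = −(3/4) ln(1 − 4p/3) = −0.75 ln(1 − 0.317484) = −0.75 ln(0.682516)
  = −0.75 × (-0.381969) = 0.286477 substitutions/site.
Under a molecular clock d = 2μt, so t = d/(2μ) = 0.286477 / (2 × 6.0 × 10^-10) = 238.73 million years.

238.73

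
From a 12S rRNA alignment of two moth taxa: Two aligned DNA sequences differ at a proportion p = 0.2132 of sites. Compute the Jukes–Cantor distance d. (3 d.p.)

d = −(3/4) ln(1 − 4p/3) = −0.75 ln(1 − 0.284267) = −0.75 ln(0.715733)
  = −0.75 × (-0.334448) = 0.250836 substitutions/site.

0.251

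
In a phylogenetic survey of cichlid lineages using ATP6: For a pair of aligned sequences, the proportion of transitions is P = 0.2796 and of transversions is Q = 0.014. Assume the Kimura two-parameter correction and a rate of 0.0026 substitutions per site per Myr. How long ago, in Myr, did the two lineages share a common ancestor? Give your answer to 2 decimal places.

Under the Kimura two-parameter model, d = −½ ln(1 − 2P − Q) − ¼ ln(1 − 2Q).
1 − 2P − Q = 0.4268, giving −½ ln(0.4268) = 0.425720.
1 − 2Q = 0.972, giving −¼ ln(0.972) = 0.007100.
d = 0.425720 + 0.007100 = 0.432820.
Under a molecular clock d = 2μt, so t = d/(2μ) = 0.432820 / (2 × 0.0026) = 83.23 Myr.

83.23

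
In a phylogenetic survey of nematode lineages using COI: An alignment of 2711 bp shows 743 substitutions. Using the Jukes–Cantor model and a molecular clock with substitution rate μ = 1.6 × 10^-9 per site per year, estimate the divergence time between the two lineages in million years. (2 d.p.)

106.59

p = 743/2711 ≈ 0.274069.
d = −(3/4) ln(1 − 4p/3) = −0.75 ln(1 − 0.365425) = −0.75 ln(0.634575)
  = −0.75 × (-0.454800) = 0.341100 substitutions/site.
Under a molecular clock d = 2μt, so t = d/(2μ) = 0.341100 / (2 × 1.6 × 10^-9) = 106.59 million years.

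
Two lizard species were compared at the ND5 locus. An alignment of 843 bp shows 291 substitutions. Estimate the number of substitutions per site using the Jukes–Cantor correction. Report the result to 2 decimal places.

0.46

p = 291/843 ≈ 0.345196.
d = −(3/4) ln(1 − 4p/3) = −0.75 ln(1 − 0.460261) = −0.75 ln(0.539739)
  = −0.75 × (-0.616670) = 0.462503 substitutions/site.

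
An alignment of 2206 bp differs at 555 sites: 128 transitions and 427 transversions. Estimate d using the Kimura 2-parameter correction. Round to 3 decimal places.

P = 128/2206 ≈ 0.058024 and Q = 427/2206 ≈ 0.193563.
Under the Kimura two-parameter model, d = −½ ln(1 − 2P − Q) − ¼ ln(1 − 2Q).
1 − 2P − Q = 0.690389, giving −½ ln(0.690389) = 0.185250.
1 − 2Q = 0.612874, giving −¼ ln(0.612874) = 0.122399.
d = 0.185250 + 0.122399 = 0.307649.

0.308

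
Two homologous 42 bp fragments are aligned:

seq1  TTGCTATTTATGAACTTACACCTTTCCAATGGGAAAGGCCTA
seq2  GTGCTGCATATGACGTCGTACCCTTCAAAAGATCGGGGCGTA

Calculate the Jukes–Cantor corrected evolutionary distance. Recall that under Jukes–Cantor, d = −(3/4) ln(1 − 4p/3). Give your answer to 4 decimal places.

The sequences differ at 18 of 42 sites, so p = 18/42 ≈ 0.428571.
d = −(3/4) ln(1 − 4p/3) = −0.75 ln(1 − 0.571428) = −0.75 ln(0.428572)
  = −0.75 × (-0.847297) = 0.635473 substitutions/site.

0.6355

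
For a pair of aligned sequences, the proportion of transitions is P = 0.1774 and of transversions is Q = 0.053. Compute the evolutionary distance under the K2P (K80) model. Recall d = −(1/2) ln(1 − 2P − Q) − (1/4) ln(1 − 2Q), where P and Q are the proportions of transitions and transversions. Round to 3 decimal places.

0.290

Under the Kimura two-parameter model, d = −½ ln(1 − 2P − Q) − ¼ ln(1 − 2Q).
1 − 2P − Q = 0.5922, giving −½ ln(0.5922) = 0.261955.
1 − 2Q = 0.894, giving −¼ ln(0.894) = 0.028012.
d = 0.261955 + 0.028012 = 0.289967.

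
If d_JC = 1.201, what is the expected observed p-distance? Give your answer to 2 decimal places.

0.60

p = (3/4)(1 − e^(−4d/3)) = 0.75 × (1 − e^(-1.601333)) = 0.75 × (1 − 0.201628) = 0.598779.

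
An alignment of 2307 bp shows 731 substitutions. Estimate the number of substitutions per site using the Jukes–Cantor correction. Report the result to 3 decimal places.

p = 731/2307 ≈ 0.316862.
d = −(3/4) ln(1 − 4p/3) = −0.75 ln(1 − 0.422483) = −0.75 ln(0.577517)
  = −0.75 × (-0.549017) = 0.411763 substitutions/site.

0.412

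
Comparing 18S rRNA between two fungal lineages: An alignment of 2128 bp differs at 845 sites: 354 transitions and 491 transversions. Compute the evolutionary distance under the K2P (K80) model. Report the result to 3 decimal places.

P = 354/2128 ≈ 0.166353 and Q = 491/2128 ≈ 0.230733.
Under the Kimura two-parameter model, d = −½ ln(1 − 2P − Q) − ¼ ln(1 − 2Q).
1 − 2P − Q = 0.436561, giving −½ ln(0.436561) = 0.414414.
1 − 2Q = 0.538534, giving −¼ ln(0.538534) = 0.154726.
d = 0.414414 + 0.154726 = 0.569140.

0.569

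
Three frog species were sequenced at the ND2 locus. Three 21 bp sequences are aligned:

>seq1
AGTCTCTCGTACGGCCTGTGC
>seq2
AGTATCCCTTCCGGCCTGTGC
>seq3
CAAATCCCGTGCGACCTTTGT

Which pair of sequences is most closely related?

seq1 and seq2

seq1–seq2: 4/21 differ, p = 0.190, d = 0.220.
seq1–seq3: 9/21 differ, p = 0.429, d = 0.635.
seq2–seq3: 8/21 differ, p = 0.381, d = 0.532.
The smallest distance is between seq1 and seq2.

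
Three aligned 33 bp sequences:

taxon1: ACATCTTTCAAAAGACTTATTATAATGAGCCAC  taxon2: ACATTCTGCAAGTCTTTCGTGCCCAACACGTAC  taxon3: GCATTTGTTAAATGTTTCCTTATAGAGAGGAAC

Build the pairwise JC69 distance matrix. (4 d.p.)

taxon1–taxon2: 19/33 sites differ → p ≈ 0.575758, d = −0.75 ln(1 − 0.767677) = 1.094720 ≈ 1.0947.
taxon1–taxon3: 13/33 sites differ → p ≈ 0.393939, d = −0.75 ln(1 − 0.525252) = 0.558728 ≈ 0.5587.
taxon2–taxon3: 16/33 sites differ → p ≈ 0.484848, d = −0.75 ln(1 − 0.646464) = 0.779827 ≈ 0.7798.

d(taxon1,taxon2) = 1.0947, d(taxon1,taxon3) = 0.5587, d(taxon2,taxon3) = 0.7798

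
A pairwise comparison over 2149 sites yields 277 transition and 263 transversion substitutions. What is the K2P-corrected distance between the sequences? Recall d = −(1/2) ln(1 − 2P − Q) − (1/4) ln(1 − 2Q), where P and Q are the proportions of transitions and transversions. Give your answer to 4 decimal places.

P = 277/2149 ≈ 0.128897 and Q = 263/2149 ≈ 0.122383.
Under the Kimura two-parameter model, d = −½ ln(1 − 2P − Q) − ¼ ln(1 − 2Q).
1 − 2P − Q = 0.619823, giving −½ ln(0.619823) = 0.239161.
1 − 2Q = 0.755234, giving −¼ ln(0.755234) = 0.070182.
d = 0.239161 + 0.070182 = 0.309343.

0.3093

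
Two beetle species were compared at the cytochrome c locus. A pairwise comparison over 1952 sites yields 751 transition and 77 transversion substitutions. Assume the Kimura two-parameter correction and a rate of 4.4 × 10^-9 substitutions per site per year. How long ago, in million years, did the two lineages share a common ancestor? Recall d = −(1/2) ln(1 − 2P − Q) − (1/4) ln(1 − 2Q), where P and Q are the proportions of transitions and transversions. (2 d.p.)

96.37

P = 751/1952 ≈ 0.384734 and Q = 77/1952 ≈ 0.039447.
Under the Kimura two-parameter model, d = −½ ln(1 − 2P − Q) − ¼ ln(1 − 2Q).
1 − 2P − Q = 0.191085, giving −½ ln(0.191085) = 0.827518.
1 − 2Q = 0.921106, giving −¼ ln(0.921106) = 0.020545.
d = 0.827518 + 0.020545 = 0.848063.
Under a molecular clock d = 2μt, so t = d/(2μ) = 0.848063 / (2 × 4.4 × 10^-9) = 96.37 million years.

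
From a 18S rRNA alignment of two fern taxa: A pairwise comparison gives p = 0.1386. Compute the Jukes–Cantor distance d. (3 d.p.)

0.153

d = −(3/4) ln(1 − 4p/3) = −0.75 ln(1 − 0.1848) = −0.75 ln(0.8152)
  = −0.75 × (-0.204322) = 0.153242 substitutions/site.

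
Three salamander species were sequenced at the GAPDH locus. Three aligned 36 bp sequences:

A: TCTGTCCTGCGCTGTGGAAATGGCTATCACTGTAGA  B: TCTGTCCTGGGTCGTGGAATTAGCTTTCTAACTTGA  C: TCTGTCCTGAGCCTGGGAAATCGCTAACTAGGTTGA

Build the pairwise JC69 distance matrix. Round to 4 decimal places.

A–B: 11/36 sites differ → p ≈ 0.305556, d = −0.75 ln(1 − 0.407408) = 0.392437 ≈ 0.3924.
A–C: 10/36 sites differ → p ≈ 0.277778, d = −0.75 ln(1 − 0.370371) = 0.346968 ≈ 0.3470.
B–C: 10/36 sites differ → p ≈ 0.277778, d = −0.75 ln(1 − 0.370371) = 0.346968 ≈ 0.3470.

d(A,B) = 0.3924, d(A,C) = 0.3470, d(B,C) = 0.3470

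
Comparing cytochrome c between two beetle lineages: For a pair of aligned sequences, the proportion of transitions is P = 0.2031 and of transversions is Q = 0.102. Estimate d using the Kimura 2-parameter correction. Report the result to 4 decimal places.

Under the Kimura two-parameter model, d = −½ ln(1 − 2P − Q) − ¼ ln(1 − 2Q).
1 − 2P − Q = 0.4918, giving −½ ln(0.4918) = 0.354842.
1 − 2Q = 0.796, giving −¼ ln(0.796) = 0.057039.
d = 0.354842 + 0.057039 = 0.411881.

0.4119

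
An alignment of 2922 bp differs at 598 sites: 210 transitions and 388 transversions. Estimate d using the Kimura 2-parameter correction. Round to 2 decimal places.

P = 210/2922 ≈ 0.071869 and Q = 388/2922 ≈ 0.132786.
Under the Kimura two-parameter model, d = −½ ln(1 − 2P − Q) − ¼ ln(1 − 2Q).
1 − 2P − Q = 0.723476, giving −½ ln(0.723476) = 0.161844.
1 − 2Q = 0.734428, giving −¼ ln(0.734428) = 0.077166.
d = 0.161844 + 0.077166 = 0.239010.

0.24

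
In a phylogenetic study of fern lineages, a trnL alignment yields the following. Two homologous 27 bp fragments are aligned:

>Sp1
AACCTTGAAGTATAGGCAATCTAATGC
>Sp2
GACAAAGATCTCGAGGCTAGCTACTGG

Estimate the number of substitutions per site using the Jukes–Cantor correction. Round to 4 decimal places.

0.6735

The sequences differ at 12 of 27 sites, so p = 12/27 ≈ 0.444444.
d = −(3/4) ln(1 − 4p/3) = −0.75 ln(1 − 0.592592) = −0.75 ln(0.407408)
  = −0.75 × (-0.897940) = 0.673455 substitutions/site.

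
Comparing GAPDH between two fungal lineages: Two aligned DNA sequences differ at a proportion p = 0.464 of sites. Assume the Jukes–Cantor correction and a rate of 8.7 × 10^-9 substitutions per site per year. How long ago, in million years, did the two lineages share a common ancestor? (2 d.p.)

d = −(3/4) ln(1 − 4p/3) = −0.75 ln(1 − 0.618667) = −0.75 ln(0.381333)
  = −0.75 × (-0.964082) = 0.723062 substitutions/site.
Under a molecular clock d = 2μt, so t = d/(2μ) = 0.723062 / (2 × 8.7 × 10^-9) = 41.56 million years.

41.56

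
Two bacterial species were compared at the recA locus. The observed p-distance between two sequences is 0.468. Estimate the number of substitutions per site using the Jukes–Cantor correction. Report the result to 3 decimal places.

d = −(3/4) ln(1 − 4p/3) = −0.75 ln(1 − 0.624) = −0.75 ln(0.376)
  = −0.75 × (-0.978166) = 0.733625 substitutions/site.

0.734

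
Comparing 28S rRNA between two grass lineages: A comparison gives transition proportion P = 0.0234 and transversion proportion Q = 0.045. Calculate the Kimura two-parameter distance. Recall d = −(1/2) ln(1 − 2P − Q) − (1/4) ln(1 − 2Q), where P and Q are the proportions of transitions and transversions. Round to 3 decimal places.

Under the Kimura two-parameter model, d = −½ ln(1 − 2P − Q) − ¼ ln(1 − 2Q).
1 − 2P − Q = 0.9082, giving −½ ln(0.9082) = 0.048145.
1 − 2Q = 0.91, giving −¼ ln(0.91) = 0.023578.
d = 0.048145 + 0.023578 = 0.071723.

0.072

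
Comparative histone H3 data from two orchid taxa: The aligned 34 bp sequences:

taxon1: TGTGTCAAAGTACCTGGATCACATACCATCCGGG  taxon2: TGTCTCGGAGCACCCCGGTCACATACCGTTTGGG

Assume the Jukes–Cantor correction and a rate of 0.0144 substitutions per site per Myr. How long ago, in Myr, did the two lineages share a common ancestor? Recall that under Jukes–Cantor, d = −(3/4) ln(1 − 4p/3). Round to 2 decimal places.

The sequences differ at 10 of 34 sites (4, 7, 8, 11, 15, 16, 18, 28, 30, 31), so p = 10/34 ≈ 0.294118.
d = −(3/4) ln(1 − 4p/3) = −0.75 ln(1 − 0.392157) = −0.75 ln(0.607843)
  = −0.75 × (-0.497839) = 0.373379 substitutions/site.
Under a molecular clock d = 2μt, so t = d/(2μ) = 0.373379 / (2 × 0.0144) = 12.96 Myr.

12.96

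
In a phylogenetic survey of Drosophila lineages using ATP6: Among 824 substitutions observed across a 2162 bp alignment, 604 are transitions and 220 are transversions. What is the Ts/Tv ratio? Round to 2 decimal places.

R = 604/220 = 2.745454… ≈ 2.75 (to 2 d.p.).

2.75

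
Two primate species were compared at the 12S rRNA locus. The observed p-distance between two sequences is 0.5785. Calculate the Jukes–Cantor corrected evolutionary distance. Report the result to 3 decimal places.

d = −(3/4) ln(1 − 4p/3) = −0.75 ln(1 − 0.771333) = −0.75 ln(0.228667)
  = −0.75 × (-1.475488) = 1.106616 substitutions/site.

1.107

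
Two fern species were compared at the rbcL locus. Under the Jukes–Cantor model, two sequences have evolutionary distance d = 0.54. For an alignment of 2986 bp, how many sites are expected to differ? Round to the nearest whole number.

1149

Invert JC69: p = (3/4)(1 − e^(−4d/3)) = 0.75 × (1 − e^(-0.72)) = 0.75 × (1 − 0.486752) = 0.384936.
Expected differing sites = pL ≈ 0.384936 × 2986 = 1149.418896 ≈ 1149.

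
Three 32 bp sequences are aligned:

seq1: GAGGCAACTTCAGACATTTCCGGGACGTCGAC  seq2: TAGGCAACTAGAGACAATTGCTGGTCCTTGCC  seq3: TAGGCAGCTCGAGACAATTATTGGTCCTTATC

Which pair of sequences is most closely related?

seq1–seq2: 10/32 differ, p = 0.313, d = 0.404.
seq1–seq3: 13/32 differ, p = 0.406, d = 0.585.
seq2–seq3: 6/32 differ, p = 0.188, d = 0.216.
The smallest distance is between seq2 and seq3.

seq2 and seq3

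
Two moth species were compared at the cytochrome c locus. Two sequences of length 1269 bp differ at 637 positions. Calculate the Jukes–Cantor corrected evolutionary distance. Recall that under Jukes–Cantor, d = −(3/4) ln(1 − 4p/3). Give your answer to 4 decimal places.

0.8299

p = 637/1269 ≈ 0.50197.
d = −(3/4) ln(1 − 4p/3) = −0.75 ln(1 − 0.669293) = −0.75 ln(0.330707)
  = −0.75 × (-1.106522) = 0.829892 substitutions/site.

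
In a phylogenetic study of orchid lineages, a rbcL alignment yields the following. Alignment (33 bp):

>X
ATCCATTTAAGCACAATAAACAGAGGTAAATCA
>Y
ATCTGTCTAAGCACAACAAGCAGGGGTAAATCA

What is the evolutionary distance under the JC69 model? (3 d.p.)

0.208

The sequences differ at 6 of 33 sites (4, 5, 7, 17, 20, 24), so p = 6/33 ≈ 0.181818.
d = −(3/4) ln(1 − 4p/3) = −0.75 ln(1 − 0.242424) = −0.75 ln(0.757576)
  = −0.75 × (-0.277631) = 0.208223 substitutions/site.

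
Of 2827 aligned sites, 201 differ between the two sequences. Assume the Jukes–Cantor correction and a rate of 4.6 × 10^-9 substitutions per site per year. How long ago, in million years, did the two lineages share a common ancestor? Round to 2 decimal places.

p = 201/2827 ≈ 0.0711.
d = −(3/4) ln(1 − 4p/3) = −0.75 ln(1 − 0.0948) = −0.75 ln(0.9052)
  = −0.75 × (-0.099599) = 0.074699 substitutions/site.
Under a molecular clock d = 2μt, so t = d/(2μ) = 0.074699 / (2 × 4.6 × 10^-9) = 8.12 million years.

8.12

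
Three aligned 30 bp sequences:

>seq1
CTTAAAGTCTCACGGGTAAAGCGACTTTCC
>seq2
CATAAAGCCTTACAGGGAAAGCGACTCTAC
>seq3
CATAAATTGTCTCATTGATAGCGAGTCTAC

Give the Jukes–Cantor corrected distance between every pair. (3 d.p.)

seq1–seq2: 7/30 sites differ → p ≈ 0.233333, d = −0.75 ln(1 − 0.311111) = 0.279506 ≈ 0.280.
seq1–seq3: 12/30 sites differ → p = 0.4, d = −0.75 ln(1 − 0.533333) = 0.571605 ≈ 0.572.
seq2–seq3: 9/30 sites differ → p = 0.3, d = −0.75 ln(1 − 0.4) = 0.383119 ≈ 0.383.

d(seq1,seq2) = 0.280, d(seq1,seq3) = 0.572, d(seq2,seq3) = 0.383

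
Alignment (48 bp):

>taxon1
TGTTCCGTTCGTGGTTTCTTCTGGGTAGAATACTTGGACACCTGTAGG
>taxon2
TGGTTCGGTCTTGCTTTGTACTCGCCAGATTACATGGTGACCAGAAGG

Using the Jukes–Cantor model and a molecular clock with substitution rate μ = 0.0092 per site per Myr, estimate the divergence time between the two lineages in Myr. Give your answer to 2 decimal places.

23.96

The sequences differ at 16 of 48 sites, so p = 16/48 ≈ 0.333333.
d = −(3/4) ln(1 − 4p/3) = −0.75 ln(1 − 0.444444) = −0.75 ln(0.555556)
  = −0.75 × (-0.587786) = 0.440840 substitutions/site.
Under a molecular clock d = 2μt, so t = d/(2μ) = 0.440840 / (2 × 0.0092) = 23.96 Myr.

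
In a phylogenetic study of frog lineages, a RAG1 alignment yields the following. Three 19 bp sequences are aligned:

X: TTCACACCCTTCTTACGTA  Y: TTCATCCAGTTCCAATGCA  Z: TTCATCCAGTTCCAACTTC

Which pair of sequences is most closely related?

X–Y: 8/19 differ, p = 0.421, d = 0.618.
X–Z: 8/19 differ, p = 0.421, d = 0.618.
Y–Z: 4/19 differ, p = 0.211, d = 0.247.
The smallest distance is between Y and Z.

Y and Z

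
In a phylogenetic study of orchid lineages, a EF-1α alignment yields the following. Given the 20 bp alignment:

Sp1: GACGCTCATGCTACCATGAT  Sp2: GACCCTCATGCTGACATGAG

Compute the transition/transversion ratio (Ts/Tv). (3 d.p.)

0.333

Transitions are A↔G and C↔T; transversions are all other mismatches.
Transitions: 1. Transversions: 3.
R = 1/3 = 0.333333… ≈ 0.333 (to 3 d.p.).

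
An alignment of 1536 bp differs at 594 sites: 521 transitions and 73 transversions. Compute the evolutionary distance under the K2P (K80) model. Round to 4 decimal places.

0.6721

P = 521/1536 ≈ 0.339193 and Q = 73/1536 ≈ 0.047526.
Under the Kimura two-parameter model, d = −½ ln(1 − 2P − Q) − ¼ ln(1 − 2Q).
1 − 2P − Q = 0.274088, giving −½ ln(0.274088) = 0.647153.
1 − 2Q = 0.904948, giving −¼ ln(0.904948) = 0.024969.
d = 0.647153 + 0.024969 = 0.672122.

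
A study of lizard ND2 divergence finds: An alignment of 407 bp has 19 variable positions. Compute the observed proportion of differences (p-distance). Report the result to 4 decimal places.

0.0467

p = 19/407 = 0.046683… ≈ 0.0467 (to 4 d.p.).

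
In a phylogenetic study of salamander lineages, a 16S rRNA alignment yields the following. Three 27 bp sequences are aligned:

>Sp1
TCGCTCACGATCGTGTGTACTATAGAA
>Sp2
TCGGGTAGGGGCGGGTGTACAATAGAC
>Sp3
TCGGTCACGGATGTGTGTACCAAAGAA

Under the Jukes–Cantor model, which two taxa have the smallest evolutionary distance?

Sp1 and Sp3

Sp1–Sp2: 9/27 differ, p = 0.333, d = 0.441.
Sp1–Sp3: 6/27 differ, p = 0.222, d = 0.264.
Sp2–Sp3: 9/27 differ, p = 0.333, d = 0.441.
The smallest distance is between Sp1 and Sp3.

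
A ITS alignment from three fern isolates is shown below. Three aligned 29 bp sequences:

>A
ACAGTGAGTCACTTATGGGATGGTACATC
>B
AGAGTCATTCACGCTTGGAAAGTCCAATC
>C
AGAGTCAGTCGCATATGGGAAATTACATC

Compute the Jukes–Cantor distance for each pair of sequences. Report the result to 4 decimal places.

A–B: 12/29 sites differ → p ≈ 0.413793, d = −0.75 ln(1 − 0.551724) = 0.601760 ≈ 0.6018.
A–C: 7/29 sites differ → p ≈ 0.241379, d = −0.75 ln(1 − 0.321839) = 0.291278 ≈ 0.2913.
B–C: 10/29 sites differ → p ≈ 0.344828, d = −0.75 ln(1 − 0.459771) = 0.461822 ≈ 0.4618.

d(A,B) = 0.6018, d(A,C) = 0.2913, d(B,C) = 0.4618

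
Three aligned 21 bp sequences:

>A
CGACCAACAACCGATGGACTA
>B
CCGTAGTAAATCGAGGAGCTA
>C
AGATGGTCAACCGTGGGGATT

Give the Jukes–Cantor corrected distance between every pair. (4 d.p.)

A–B: 11/21 sites differ → p ≈ 0.52381, d = −0.75 ln(1 − 0.698413) = 0.899023 ≈ 0.8990.
A–C: 10/21 sites differ → p ≈ 0.47619, d = −0.75 ln(1 − 0.63492) = 0.755729 ≈ 0.7557.
B–C: 10/21 sites differ → p ≈ 0.47619, d = −0.75 ln(1 − 0.63492) = 0.755729 ≈ 0.7557.

d(A,B) = 0.8990, d(A,C) = 0.7557, d(B,C) = 0.7557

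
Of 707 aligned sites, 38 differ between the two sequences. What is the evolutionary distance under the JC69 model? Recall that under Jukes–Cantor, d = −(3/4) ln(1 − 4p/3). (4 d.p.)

0.0558

p = 38/707 ≈ 0.053748.
d = −(3/4) ln(1 − 4p/3) = −0.75 ln(1 − 0.071664) = −0.75 ln(0.928336)
  = −0.75 × (-0.074362) = 0.055772 substitutions/site.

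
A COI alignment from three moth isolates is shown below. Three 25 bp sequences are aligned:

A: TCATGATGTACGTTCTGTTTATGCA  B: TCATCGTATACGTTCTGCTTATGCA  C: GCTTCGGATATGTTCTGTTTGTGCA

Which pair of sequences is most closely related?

A and B

A–B: 4/25 differ, p = 0.160, d = 0.180.
A–C: 8/25 differ, p = 0.320, d = 0.417.
B–C: 6/25 differ, p = 0.240, d = 0.289.
The smallest distance is between A and B.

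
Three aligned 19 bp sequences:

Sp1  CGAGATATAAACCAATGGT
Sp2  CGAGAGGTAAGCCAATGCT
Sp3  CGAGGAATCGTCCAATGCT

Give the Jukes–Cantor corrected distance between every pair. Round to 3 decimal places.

d(Sp1,Sp2) = 0.247, d(Sp1,Sp3) = 0.410, d(Sp2,Sp3) = 0.410

Sp1–Sp2: 4/19 sites differ → p ≈ 0.210526, d = −0.75 ln(1 − 0.280701) = 0.247109 ≈ 0.247.
Sp1–Sp3: 6/19 sites differ → p ≈ 0.315789, d = −0.75 ln(1 − 0.421052) = 0.409907 ≈ 0.410.
Sp2–Sp3: 6/19 sites differ → p ≈ 0.315789, d = −0.75 ln(1 − 0.421052) = 0.409907 ≈ 0.410.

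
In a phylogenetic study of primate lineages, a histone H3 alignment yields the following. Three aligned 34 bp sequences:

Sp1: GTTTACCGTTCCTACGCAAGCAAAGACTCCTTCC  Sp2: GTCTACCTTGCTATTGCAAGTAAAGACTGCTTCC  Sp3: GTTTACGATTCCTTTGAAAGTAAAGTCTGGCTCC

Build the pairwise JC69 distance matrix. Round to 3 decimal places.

d(Sp1,Sp2) = 0.326, d(Sp1,Sp3) = 0.373, d(Sp2,Sp3) = 0.373

Sp1–Sp2: 9/34 sites differ → p ≈ 0.264706, d = −0.75 ln(1 − 0.352941) = 0.326488 ≈ 0.326.
Sp1–Sp3: 10/34 sites differ → p ≈ 0.294118, d = −0.75 ln(1 − 0.392157) = 0.373379 ≈ 0.373.
Sp2–Sp3: 10/34 sites differ → p ≈ 0.294118, d = −0.75 ln(1 − 0.392157) = 0.373379 ≈ 0.373.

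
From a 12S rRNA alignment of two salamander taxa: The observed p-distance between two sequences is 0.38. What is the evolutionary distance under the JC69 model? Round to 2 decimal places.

0.53

d = −(3/4) ln(1 − 4p/3) = −0.75 ln(1 − 0.506667) = −0.75 ln(0.493333)
  = −0.75 × (-0.706571) = 0.529928 substitutions/site.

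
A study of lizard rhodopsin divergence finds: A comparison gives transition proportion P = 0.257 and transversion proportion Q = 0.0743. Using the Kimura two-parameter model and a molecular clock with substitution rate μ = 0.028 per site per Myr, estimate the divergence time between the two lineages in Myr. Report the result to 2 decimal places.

Under the Kimura two-parameter model, d = −½ ln(1 − 2P − Q) − ¼ ln(1 − 2Q).
1 − 2P − Q = 0.4117, giving −½ ln(0.4117) = 0.443730.
1 − 2Q = 0.8514, giving −¼ ln(0.8514) = 0.040218.
d = 0.443730 + 0.040218 = 0.483948.
Under a molecular clock d = 2μt, so t = d/(2μ) = 0.483948 / (2 × 0.028) = 8.64 Myr.

8.64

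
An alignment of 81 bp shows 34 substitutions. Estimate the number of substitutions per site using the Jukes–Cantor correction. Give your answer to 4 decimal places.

0.6152

p = 34/81 ≈ 0.419753.
d = −(3/4) ln(1 − 4p/3) = −0.75 ln(1 − 0.559671) = −0.75 ln(0.440329)
  = −0.75 × (-0.820233) = 0.615175 substitutions/site.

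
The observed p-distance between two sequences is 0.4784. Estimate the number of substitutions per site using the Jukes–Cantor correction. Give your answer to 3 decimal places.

d = −(3/4) ln(1 − 4p/3) = −0.75 ln(1 − 0.637867) = −0.75 ln(0.362133)
  = −0.75 × (-1.015744) = 0.761808 substitutions/site.

0.762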